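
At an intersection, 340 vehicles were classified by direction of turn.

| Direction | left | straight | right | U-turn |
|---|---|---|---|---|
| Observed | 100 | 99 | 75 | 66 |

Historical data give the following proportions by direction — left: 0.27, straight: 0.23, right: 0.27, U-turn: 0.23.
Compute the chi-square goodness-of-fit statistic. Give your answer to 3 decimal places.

11.243

Expected counts E_i = n·p_i: 340×0.27 = 91.8, 340×0.23 = 78.2, 340×0.27 = 91.8, 340×0.23 = 78.2.
cat           O        E   (O−E)²/E
left        100     91.8     0.7325
straight     99     78.2     5.5325
right        75     91.8     3.0745
U-turn       66     78.2     1.9033
Sum = 11.243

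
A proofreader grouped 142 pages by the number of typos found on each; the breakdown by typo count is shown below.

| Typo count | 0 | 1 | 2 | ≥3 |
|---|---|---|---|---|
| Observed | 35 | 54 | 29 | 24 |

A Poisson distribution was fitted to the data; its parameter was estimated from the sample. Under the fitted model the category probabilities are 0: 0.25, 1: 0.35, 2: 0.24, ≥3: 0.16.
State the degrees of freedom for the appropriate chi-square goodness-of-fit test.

2

There are k = 4 categories and 1 parameter estimated from the data, so df = 4 − 1 − 1 = 2.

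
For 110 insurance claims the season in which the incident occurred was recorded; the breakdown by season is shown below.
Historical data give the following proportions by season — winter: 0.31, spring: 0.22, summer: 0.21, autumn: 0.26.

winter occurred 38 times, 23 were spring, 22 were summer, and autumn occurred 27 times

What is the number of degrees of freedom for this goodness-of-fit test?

There are k = 4 categories and no parameters were estimated from the data, so df = 4 − 1 = 3.

3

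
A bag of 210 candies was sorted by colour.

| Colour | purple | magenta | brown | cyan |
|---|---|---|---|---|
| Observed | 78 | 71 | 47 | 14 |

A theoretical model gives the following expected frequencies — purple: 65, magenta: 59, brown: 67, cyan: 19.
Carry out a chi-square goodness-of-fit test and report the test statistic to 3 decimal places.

12.327

cat          O        E   (O−E)²/E
purple      78       65     2.6000
magenta     71       59     2.4407
brown       47       67     5.9701
cyan        14       19     1.3158
Sum = 12.327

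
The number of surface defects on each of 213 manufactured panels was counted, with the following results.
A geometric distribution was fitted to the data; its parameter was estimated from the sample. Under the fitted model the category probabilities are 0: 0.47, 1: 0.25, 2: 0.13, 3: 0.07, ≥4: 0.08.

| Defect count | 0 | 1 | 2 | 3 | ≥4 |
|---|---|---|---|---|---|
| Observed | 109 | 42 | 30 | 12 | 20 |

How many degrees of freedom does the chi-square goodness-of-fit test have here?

There are k = 5 categories and 1 parameter estimated from the data, so df = 5 − 1 − 1 = 3.

3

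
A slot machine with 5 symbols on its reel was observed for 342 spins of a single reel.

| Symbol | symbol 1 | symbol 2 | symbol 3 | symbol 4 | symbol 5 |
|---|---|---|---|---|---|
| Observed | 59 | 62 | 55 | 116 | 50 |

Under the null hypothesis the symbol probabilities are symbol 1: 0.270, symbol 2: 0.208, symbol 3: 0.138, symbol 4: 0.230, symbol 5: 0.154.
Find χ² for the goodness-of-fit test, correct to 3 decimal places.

32.362

Expected counts E_i = n·p_i: 342×0.270 = 92.34, 342×0.208 = 71.136, 342×0.138 = 47.196, 342×0.230 = 78.66, 342×0.154 = 52.668.
χ² = (59−92.34)²/92.34 + (62−71.136)²/71.136 + (55−47.196)²/47.196 + (116−78.66)²/78.66 + (50−52.668)²/52.668
   = 12.0376 + 1.1733 + 1.2904 + 17.7253 + 0.1352
Sum = 32.362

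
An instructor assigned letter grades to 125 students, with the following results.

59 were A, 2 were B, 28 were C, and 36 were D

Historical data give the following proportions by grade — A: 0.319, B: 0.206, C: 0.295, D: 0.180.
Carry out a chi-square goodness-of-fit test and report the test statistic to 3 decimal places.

41.314

Expected counts E_i = n·p_i: 125×0.319 = 39.875, 125×0.206 = 25.75, 125×0.295 = 36.875, 125×0.180 = 22.5.
χ² = (59−39.875)²/39.875 + (2−25.75)²/25.75 + (28−36.875)²/36.875 + (36−22.5)²/22.5
   = 9.1728 + 21.9053 + 2.1360 + 8.1000
Sum = 41.314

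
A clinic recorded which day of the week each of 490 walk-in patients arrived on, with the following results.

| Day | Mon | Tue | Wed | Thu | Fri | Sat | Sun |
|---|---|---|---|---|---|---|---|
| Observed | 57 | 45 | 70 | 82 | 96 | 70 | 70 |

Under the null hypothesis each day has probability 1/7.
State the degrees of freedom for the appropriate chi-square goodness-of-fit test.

6

There are k = 7 categories and no parameters were estimated from the data, so df = 7 − 1 = 6.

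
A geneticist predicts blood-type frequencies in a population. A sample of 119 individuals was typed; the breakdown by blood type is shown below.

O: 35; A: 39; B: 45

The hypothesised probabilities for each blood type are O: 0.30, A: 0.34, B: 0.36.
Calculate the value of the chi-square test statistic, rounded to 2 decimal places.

0.18

Expected counts E_i = n·p_i: 119×0.30 = 35.7, 119×0.34 = 40.46, 119×0.36 = 42.84.
O: (35 − 35.7)²/35.7 = 0.49/35.7 = 0.014
A: (39 − 40.46)²/40.46 = 2.1316/40.46 = 0.053
B: (45 − 42.84)²/42.84 = 4.6656/42.84 = 0.109
Sum = 0.18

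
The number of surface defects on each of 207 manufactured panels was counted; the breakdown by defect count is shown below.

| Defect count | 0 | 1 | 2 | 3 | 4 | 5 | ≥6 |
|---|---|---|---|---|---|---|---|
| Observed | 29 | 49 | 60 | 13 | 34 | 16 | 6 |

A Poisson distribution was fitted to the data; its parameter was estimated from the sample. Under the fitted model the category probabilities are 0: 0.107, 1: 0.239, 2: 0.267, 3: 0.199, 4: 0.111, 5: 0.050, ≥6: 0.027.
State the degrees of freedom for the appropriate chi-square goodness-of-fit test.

5

There are k = 7 categories and 1 parameter estimated from the data, so df = 7 − 1 − 1 = 5.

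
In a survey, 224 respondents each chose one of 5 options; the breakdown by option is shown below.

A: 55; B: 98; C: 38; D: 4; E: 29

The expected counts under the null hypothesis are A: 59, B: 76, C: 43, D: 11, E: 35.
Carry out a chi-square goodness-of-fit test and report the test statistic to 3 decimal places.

12.704

A: (55 − 59)²/59 = 16/59 = 0.2712
B: (98 − 76)²/76 = 484/76 = 6.3684
C: (38 − 43)²/43 = 25/43 = 0.5814
D: (4 − 11)²/11 = 49/11 = 4.4545
E: (29 − 35)²/35 = 36/35 = 1.0286
Sum = 12.704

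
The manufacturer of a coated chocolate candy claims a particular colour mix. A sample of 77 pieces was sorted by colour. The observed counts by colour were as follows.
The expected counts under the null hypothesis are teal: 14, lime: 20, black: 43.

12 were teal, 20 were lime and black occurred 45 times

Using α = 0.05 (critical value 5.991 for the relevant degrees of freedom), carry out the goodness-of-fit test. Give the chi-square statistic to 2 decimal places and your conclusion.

χ² = (12−14)²/14 + (20−20)²/20 + (45−43)²/43
   = 0.286 + 0.000 + 0.093
Sum = 0.38
df = 2. Since 0.38 < 5.991, we do not reject H₀.

0.38; do not reject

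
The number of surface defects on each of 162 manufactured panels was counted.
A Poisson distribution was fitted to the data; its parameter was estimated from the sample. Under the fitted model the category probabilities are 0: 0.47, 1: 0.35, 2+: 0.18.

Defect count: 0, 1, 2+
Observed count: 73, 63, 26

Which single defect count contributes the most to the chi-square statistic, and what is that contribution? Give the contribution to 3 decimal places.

Expected counts E_i = n·p_i: 162×0.47 = 76.14, 162×0.35 = 56.7, 162×0.18 = 29.16.
0: (73 − 76.14)²/76.14 = 9.8596/76.14 = 0.1295
1: (63 − 56.7)²/56.7 = 39.69/56.7 = 0.7000
2+: (26 − 29.16)²/29.16 = 9.9856/29.16 = 0.3424
The largest term is for 1: 0.700.

1, 0.700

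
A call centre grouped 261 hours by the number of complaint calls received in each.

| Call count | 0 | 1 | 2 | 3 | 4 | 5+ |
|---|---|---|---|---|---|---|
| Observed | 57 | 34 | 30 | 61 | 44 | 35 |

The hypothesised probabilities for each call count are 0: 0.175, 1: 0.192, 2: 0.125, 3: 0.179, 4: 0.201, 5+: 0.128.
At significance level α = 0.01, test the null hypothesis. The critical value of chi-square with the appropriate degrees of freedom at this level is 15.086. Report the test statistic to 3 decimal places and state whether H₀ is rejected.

Expected counts E_i = n·p_i: 261×0.175 = 45.675, 261×0.192 = 50.112, 261×0.125 = 32.625, 261×0.179 = 46.719, 261×0.201 = 52.461, 261×0.128 = 33.408.
χ² = (57−45.675)²/45.675 + (34−50.112)²/50.112 + (30−32.625)²/32.625 + (61−46.719)²/46.719 + (44−52.461)²/52.461 + (35−33.408)²/33.408
   = 2.8080 + 5.1803 + 0.2112 + 4.3654 + 1.3646 + 0.0759
Sum = 14.005
df = 5. Since 14.005 < 15.086, we do not reject H₀.

14.005; do not reject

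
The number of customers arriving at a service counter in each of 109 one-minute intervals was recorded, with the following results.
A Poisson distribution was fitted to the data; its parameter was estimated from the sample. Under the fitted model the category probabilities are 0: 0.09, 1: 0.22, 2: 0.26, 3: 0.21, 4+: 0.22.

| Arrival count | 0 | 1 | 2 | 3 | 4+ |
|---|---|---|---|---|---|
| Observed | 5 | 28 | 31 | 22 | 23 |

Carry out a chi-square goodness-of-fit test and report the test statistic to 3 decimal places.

Expected counts E_i = n·p_i: 109×0.09 = 9.81, 109×0.22 = 23.98, 109×0.26 = 28.34, 109×0.21 = 22.89, 109×0.22 = 23.98.
χ² = (5−9.81)²/9.81 + (28−23.98)²/23.98 + (31−28.34)²/28.34 + (22−22.89)²/22.89 + (23−23.98)²/23.98
   = 2.3584 + 0.6739 + 0.2497 + 0.0346 + 0.0401
Sum = 3.357

3.357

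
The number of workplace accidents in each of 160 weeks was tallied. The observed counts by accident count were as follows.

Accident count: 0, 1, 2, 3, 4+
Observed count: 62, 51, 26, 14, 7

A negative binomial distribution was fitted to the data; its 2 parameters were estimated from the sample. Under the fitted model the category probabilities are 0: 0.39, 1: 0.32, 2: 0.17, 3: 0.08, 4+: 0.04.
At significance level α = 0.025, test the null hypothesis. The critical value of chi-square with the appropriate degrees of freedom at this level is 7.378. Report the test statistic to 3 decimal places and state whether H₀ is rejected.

Expected counts E_i = n·p_i: 160×0.39 = 62.4, 160×0.32 = 51.2, 160×0.17 = 27.2, 160×0.08 = 12.8, 160×0.04 = 6.4.
0: (62 − 62.4)²/62.4 = 0.16/62.4 = 0.0026
1: (51 − 51.2)²/51.2 = 0.04/51.2 = 0.0008
2: (26 − 27.2)²/27.2 = 1.44/27.2 = 0.0529
3: (14 − 12.8)²/12.8 = 1.44/12.8 = 0.1125
4+: (7 − 6.4)²/6.4 = 0.36/6.4 = 0.0563
Sum = 0.225
df = 2. Since 0.225 < 7.378, we do not reject H₀.

0.225; do not reject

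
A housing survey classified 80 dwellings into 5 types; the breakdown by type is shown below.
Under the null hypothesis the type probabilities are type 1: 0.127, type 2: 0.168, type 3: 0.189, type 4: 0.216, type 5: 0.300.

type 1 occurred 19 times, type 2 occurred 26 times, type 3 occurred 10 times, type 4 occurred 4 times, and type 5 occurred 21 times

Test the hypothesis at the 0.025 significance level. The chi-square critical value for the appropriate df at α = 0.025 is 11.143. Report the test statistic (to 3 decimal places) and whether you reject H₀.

Expected counts E_i = n·p_i: 80×0.127 = 10.16, 80×0.168 = 13.44, 80×0.189 = 15.12, 80×0.216 = 17.28, 80×0.300 = 24.
cat         O        E   (O−E)²/E
type 1     19    10.16     7.6915
type 2     26    13.44    11.7376
type 3     10    15.12     1.7338
type 4      4    17.28    10.2059
type 5     21       24     0.3750
Sum = 31.744
df = 4. Since 31.744 > 11.143, we reject H₀.

31.744; reject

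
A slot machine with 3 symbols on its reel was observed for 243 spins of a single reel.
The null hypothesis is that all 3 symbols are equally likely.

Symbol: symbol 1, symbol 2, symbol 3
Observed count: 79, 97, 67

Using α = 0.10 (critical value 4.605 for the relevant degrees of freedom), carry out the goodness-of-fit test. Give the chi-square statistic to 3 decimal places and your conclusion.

5.630; reject

Under H₀ each category has probability 1/3, so each expected count is 243/3 = 81.
symbol 1: (79 − 81)²/81 = 4/81 = 0.0494
symbol 2: (97 − 81)²/81 = 256/81 = 3.1605
symbol 3: (67 − 81)²/81 = 196/81 = 2.4198
Sum = 5.630
df = 2. Since 5.630 > 4.605, we reject H₀.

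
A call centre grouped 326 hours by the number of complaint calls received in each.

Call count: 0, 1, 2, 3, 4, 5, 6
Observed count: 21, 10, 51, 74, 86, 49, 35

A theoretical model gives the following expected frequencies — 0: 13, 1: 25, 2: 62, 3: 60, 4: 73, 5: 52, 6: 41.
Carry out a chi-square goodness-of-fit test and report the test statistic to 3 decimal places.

22.508

cat         O        E   (O−E)²/E
0          21       13     4.9231
1          10       25     9.0000
2          51       62     1.9516
3          74       60     3.2667
4          86       73     2.3151
5          49       52     0.1731
6          35       41     0.8780
Sum = 22.508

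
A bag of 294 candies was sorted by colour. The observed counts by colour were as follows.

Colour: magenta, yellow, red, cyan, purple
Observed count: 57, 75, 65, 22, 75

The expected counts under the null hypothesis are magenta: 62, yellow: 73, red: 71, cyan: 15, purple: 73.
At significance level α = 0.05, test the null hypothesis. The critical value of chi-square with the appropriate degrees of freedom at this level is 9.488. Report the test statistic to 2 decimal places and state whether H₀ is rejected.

4.29; do not reject

cat          O        E   (O−E)²/E
magenta     57       62      0.403
yellow      75       73      0.055
red         65       71      0.507
cyan        22       15      3.267
purple      75       73      0.055
Sum = 4.29
df = 4. Since 4.29 < 9.488, we do not reject H₀.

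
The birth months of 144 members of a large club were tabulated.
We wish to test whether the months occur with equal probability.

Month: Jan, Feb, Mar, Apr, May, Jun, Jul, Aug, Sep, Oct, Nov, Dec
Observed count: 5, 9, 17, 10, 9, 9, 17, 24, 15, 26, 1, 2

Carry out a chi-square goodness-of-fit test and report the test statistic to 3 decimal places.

Expected count for each of the 12 categories: 144/12 = 12.
χ² = (5−12)²/12 + (9−12)²/12 + (17−12)²/12 + (10−12)²/12 + (9−12)²/12 + (9−12)²/12 + (17−12)²/12 + (24−12)²/12 + (15−12)²/12 + (26−12)²/12 + (1−12)²/12 + (2−12)²/12
   = 4.0833 + 0.7500 + 2.0833 + 0.3333 + 0.7500 + 0.7500 + 2.0833 + 12.0000 + 0.7500 + 16.3333 + 10.0833 + 8.3333
Sum = 58.333

58.333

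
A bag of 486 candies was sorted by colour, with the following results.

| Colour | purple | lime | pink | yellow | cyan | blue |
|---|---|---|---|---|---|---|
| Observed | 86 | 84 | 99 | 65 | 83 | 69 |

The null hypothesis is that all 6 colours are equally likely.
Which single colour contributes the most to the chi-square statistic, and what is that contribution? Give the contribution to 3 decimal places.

pink, 4.000

Expected count for each of the 6 categories: 486/6 = 81.
χ² = (86−81)²/81 + (84−81)²/81 + (99−81)²/81 + (65−81)²/81 + (83−81)²/81 + (69−81)²/81
   = 0.3086 + 0.1111 + 4.0000 + 3.1605 + 0.0494 + 1.7778
The largest term is for pink: 4.000.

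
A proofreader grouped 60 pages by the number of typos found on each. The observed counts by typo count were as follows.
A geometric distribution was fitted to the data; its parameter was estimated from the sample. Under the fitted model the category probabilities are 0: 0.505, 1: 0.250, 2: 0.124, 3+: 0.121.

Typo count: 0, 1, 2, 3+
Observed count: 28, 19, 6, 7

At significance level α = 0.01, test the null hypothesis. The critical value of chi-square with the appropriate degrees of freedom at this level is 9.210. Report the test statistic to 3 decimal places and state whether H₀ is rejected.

1.529; do not reject

Expected counts E_i = n·p_i: 60×0.505 = 30.3, 60×0.250 = 15, 60×0.124 = 7.44, 60×0.121 = 7.26.
0: (28 − 30.3)²/30.3 = 5.29/30.3 = 0.1746
1: (19 − 15)²/15 = 16/15 = 1.0667
2: (6 − 7.44)²/7.44 = 2.0736/7.44 = 0.2787
3+: (7 − 7.26)²/7.26 = 0.0676/7.26 = 0.0093
Sum = 1.529
df = 2. Since 1.529 < 9.210, we do not reject H₀.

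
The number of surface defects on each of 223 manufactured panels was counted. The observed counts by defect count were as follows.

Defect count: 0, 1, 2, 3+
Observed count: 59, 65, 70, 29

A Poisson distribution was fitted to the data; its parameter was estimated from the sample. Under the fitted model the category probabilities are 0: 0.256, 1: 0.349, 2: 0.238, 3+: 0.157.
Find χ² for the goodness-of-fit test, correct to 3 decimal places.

Expected counts E_i = n·p_i: 223×0.256 = 57.088, 223×0.349 = 77.827, 223×0.238 = 53.074, 223×0.157 = 35.011.
0: (59 − 57.088)²/57.088 = 3.655744/57.088 = 0.0640
1: (65 − 77.827)²/77.827 = 164.531929/77.827 = 2.1141
2: (70 − 53.074)²/53.074 = 286.489476/53.074 = 5.3979
3+: (29 − 35.011)²/35.011 = 36.132121/35.011 = 1.0320
Sum = 8.608

8.608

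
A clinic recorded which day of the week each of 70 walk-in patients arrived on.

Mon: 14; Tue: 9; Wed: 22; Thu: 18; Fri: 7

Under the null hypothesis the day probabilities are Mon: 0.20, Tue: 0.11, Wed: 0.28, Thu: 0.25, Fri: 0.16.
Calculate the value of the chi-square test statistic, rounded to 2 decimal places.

Expected counts E_i = n·p_i: 70×0.20 = 14, 70×0.11 = 7.7, 70×0.28 = 19.6, 70×0.25 = 17.5, 70×0.16 = 11.2.
χ² = (14−14)²/14 + (9−7.7)²/7.7 + (22−19.6)²/19.6 + (18−17.5)²/17.5 + (7−11.2)²/11.2
   = 0.000 + 0.219 + 0.294 + 0.014 + 1.575
Sum = 2.10

2.10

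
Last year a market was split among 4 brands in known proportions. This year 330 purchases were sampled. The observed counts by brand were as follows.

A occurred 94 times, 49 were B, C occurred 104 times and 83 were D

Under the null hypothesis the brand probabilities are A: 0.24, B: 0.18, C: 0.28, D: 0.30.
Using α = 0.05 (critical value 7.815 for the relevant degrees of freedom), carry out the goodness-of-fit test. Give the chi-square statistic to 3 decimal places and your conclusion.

Expected counts E_i = n·p_i: 330×0.24 = 79.2, 330×0.18 = 59.4, 330×0.28 = 92.4, 330×0.30 = 99.
cat         O        E   (O−E)²/E
A          94     79.2     2.7657
B          49     59.4     1.8209
C         104     92.4     1.4563
D          83       99     2.5859
Sum = 8.629
df = 3. Since 8.629 > 7.815, we reject H₀.

8.629; reject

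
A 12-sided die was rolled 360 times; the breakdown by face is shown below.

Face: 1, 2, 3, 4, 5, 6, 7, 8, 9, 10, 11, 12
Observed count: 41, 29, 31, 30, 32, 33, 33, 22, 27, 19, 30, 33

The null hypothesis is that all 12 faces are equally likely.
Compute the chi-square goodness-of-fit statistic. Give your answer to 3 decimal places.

11.600

Expected count for each of the 12 categories: 360/12 = 30.
χ² = (41−30)²/30 + (29−30)²/30 + (31−30)²/30 + (30−30)²/30 + (32−30)²/30 + (33−30)²/30 + (33−30)²/30 + (22−30)²/30 + (27−30)²/30 + (19−30)²/30 + (30−30)²/30 + (33−30)²/30
   = 4.0333 + 0.0333 + 0.0333 + 0.0000 + 0.1333 + 0.3000 + 0.3000 + 2.1333 + 0.3000 + 4.0333 + 0.0000 + 0.3000
Sum = 11.600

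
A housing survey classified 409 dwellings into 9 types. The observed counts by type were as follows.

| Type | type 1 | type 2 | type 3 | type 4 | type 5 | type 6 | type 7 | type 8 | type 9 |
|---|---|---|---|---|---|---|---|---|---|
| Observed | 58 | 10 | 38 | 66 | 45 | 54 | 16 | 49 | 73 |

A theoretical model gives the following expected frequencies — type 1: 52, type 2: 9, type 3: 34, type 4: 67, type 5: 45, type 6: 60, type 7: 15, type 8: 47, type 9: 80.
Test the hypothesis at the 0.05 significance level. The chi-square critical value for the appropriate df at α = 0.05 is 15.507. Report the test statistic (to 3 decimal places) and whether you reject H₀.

2.653; do not reject

cat         O        E   (O−E)²/E
type 1     58       52     0.6923
type 2     10        9     0.1111
type 3     38       34     0.4706
type 4     66       67     0.0149
type 5     45       45     0.0000
type 6     54       60     0.6000
type 7     16       15     0.0667
type 8     49       47     0.0851
type 9     73       80     0.6125
Sum = 2.653
df = 8. Since 2.653 < 15.507, we do not reject H₀.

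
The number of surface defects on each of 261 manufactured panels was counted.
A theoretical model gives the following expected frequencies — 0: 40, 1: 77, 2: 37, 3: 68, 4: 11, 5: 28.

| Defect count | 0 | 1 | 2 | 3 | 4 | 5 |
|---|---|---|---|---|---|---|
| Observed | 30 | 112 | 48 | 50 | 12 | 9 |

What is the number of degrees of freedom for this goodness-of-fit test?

There are k = 6 categories and no parameters were estimated from the data, so df = 6 − 1 = 5.

5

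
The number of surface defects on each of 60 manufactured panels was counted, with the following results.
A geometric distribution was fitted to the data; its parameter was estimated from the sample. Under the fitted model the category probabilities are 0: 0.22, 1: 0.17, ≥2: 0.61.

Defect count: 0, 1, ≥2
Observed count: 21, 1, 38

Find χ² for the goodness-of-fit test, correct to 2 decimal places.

12.96

Expected counts E_i = n·p_i: 60×0.22 = 13.2, 60×0.17 = 10.2, 60×0.61 = 36.6.
cat         O        E   (O−E)²/E
0          21     13.2      4.609
1           1     10.2      8.298
≥2         38     36.6      0.054
Sum = 12.96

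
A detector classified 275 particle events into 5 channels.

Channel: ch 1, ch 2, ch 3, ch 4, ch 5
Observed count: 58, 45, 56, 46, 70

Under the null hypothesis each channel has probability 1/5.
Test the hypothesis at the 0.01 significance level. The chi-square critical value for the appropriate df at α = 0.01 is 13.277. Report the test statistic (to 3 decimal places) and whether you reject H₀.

Expected count for each of the 5 categories: 275/5 = 55.
ch 1: (58 − 55)²/55 = 9/55 = 0.1636
ch 2: (45 − 55)²/55 = 100/55 = 1.8182
ch 3: (56 − 55)²/55 = 1/55 = 0.0182
ch 4: (46 − 55)²/55 = 81/55 = 1.4727
ch 5: (70 − 55)²/55 = 225/55 = 4.0909
Sum = 7.564
df = 4. Since 7.564 < 13.277, we do not reject H₀.

7.564; do not reject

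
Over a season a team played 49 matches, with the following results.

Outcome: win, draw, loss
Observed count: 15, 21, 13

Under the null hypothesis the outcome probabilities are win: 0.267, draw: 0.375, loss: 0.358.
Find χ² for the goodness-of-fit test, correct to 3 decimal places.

1.832

Expected counts E_i = n·p_i: 49×0.267 = 13.083, 49×0.375 = 18.375, 49×0.358 = 17.542.
cat         O        E   (O−E)²/E
win        15   13.083     0.2809
draw       21   18.375     0.3750
loss       13   17.542     1.1760
Sum = 1.832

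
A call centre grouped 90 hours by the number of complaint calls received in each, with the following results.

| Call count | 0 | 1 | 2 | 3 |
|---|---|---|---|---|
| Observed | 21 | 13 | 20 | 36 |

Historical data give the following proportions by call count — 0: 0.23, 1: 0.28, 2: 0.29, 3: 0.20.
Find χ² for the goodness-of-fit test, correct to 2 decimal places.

Expected counts E_i = n·p_i: 90×0.23 = 20.7, 90×0.28 = 25.2, 90×0.29 = 26.1, 90×0.20 = 18.
cat         O        E   (O−E)²/E
0          21     20.7      0.004
1          13     25.2      5.906
2          20     26.1      1.426
3          36       18     18.000
Sum = 25.34

25.34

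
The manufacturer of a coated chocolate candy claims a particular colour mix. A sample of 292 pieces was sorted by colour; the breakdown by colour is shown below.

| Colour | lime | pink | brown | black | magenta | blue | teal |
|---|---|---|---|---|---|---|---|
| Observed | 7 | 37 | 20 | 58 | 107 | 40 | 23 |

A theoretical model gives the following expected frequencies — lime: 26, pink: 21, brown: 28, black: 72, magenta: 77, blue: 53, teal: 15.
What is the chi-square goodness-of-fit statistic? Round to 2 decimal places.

χ² = (7−26)²/26 + (37−21)²/21 + (20−28)²/28 + (58−72)²/72 + (107−77)²/77 + (40−53)²/53 + (23−15)²/15
   = 13.885 + 12.190 + 2.286 + 2.722 + 11.688 + 3.189 + 4.267
Sum = 50.23

50.23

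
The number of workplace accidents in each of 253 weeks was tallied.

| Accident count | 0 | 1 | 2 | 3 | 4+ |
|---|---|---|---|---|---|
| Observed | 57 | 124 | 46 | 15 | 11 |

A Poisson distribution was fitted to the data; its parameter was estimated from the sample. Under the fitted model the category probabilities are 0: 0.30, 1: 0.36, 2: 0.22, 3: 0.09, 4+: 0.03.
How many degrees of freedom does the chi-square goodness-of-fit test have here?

3

There are k = 5 categories and 1 parameter estimated from the data, so df = 5 − 1 − 1 = 3.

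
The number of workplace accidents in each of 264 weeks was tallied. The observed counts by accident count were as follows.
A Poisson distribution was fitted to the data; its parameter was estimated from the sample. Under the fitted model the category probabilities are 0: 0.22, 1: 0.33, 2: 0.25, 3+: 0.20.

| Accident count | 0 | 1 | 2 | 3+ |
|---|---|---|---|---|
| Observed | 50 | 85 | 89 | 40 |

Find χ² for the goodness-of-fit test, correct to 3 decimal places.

Expected counts E_i = n·p_i: 264×0.22 = 58.08, 264×0.33 = 87.12, 264×0.25 = 66, 264×0.20 = 52.8.
0: (50 − 58.08)²/58.08 = 65.2864/58.08 = 1.1241
1: (85 − 87.12)²/87.12 = 4.4944/87.12 = 0.0516
2: (89 − 66)²/66 = 529/66 = 8.0152
3+: (40 − 52.8)²/52.8 = 163.84/52.8 = 3.1030
Sum = 12.294

12.294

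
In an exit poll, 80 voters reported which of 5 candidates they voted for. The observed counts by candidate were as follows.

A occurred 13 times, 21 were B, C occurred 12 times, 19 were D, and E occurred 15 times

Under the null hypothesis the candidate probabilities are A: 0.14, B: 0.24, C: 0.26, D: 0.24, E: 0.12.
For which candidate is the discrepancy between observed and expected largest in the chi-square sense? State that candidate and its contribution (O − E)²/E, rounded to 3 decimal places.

Expected counts E_i = n·p_i: 80×0.14 = 11.2, 80×0.24 = 19.2, 80×0.26 = 20.8, 80×0.24 = 19.2, 80×0.12 = 9.6.
cat         O        E   (O−E)²/E
A          13     11.2     0.2893
B          21     19.2     0.1688
C          12     20.8     3.7231
D          19     19.2     0.0021
E          15      9.6     3.0375
The largest term is for C: 3.723.

C, 3.723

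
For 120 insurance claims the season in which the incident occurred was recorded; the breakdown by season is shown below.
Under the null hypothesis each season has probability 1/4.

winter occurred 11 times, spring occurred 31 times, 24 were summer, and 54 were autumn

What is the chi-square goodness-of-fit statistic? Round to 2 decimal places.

32.47

Under H₀ each category has probability 1/4, so each expected count is 120/4 = 30.
cat         O        E   (O−E)²/E
winter     11       30     12.033
spring     31       30      0.033
summer     24       30      1.200
autumn     54       30     19.200
Sum = 32.47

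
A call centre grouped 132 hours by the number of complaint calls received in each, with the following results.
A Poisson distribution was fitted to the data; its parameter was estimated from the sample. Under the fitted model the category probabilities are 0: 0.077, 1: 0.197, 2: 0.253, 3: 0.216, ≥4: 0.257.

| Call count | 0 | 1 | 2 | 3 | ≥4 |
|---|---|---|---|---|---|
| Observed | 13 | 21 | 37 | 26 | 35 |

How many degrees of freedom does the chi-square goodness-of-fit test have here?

3

There are k = 5 categories and 1 parameter estimated from the data, so df = 5 − 1 − 1 = 3.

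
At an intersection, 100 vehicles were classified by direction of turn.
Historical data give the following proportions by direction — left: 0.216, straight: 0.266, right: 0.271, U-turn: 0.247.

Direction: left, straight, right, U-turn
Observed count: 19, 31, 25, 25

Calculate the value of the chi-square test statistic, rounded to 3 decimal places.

Expected counts E_i = n·p_i: 100×0.216 = 21.6, 100×0.266 = 26.6, 100×0.271 = 27.1, 100×0.247 = 24.7.
left: (19 − 21.6)²/21.6 = 6.76/21.6 = 0.3130
straight: (31 − 26.6)²/26.6 = 19.36/26.6 = 0.7278
right: (25 − 27.1)²/27.1 = 4.41/27.1 = 0.1627
U-turn: (25 − 24.7)²/24.7 = 0.09/24.7 = 0.0036
Sum = 1.207

1.207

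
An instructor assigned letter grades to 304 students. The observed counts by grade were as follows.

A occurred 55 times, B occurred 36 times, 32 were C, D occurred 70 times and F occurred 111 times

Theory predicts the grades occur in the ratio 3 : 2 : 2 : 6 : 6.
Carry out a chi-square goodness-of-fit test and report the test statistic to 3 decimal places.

10.906

Ratio total = 19. Expected counts: 304×3/19 = 48, 304×2/19 = 32, 304×2/19 = 32, 304×6/19 = 96, 304×6/19 = 96.
cat         O        E   (O−E)²/E
A          55       48     1.0208
B          36       32     0.5000
C          32       32     0.0000
D          70       96     7.0417
F         111       96     2.3438
Sum = 10.906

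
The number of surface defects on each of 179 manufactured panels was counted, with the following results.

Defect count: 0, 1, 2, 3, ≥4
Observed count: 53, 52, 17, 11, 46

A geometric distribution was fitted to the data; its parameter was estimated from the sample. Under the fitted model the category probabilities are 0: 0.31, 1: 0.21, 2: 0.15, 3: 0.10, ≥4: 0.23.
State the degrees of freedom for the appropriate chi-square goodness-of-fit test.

3

There are k = 5 categories and 1 parameter estimated from the data, so df = 5 − 1 − 1 = 3.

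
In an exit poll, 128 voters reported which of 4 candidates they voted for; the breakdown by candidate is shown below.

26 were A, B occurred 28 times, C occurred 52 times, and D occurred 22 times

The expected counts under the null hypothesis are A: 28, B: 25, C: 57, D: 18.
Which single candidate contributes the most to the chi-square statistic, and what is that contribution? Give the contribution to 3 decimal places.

D, 0.889

A: (26 − 28)²/28 = 4/28 = 0.1429
B: (28 − 25)²/25 = 9/25 = 0.3600
C: (52 − 57)²/57 = 25/57 = 0.4386
D: (22 − 18)²/18 = 16/18 = 0.8889
The largest term is for D: 0.889.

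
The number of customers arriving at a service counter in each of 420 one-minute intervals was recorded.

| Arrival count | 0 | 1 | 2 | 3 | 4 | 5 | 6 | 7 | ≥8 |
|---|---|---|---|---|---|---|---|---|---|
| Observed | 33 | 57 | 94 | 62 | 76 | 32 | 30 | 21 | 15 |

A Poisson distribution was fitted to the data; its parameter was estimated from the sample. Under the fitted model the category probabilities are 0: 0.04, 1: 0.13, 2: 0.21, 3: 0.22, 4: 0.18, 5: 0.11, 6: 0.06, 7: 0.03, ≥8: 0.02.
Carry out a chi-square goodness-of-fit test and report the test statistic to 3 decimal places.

Expected counts E_i = n·p_i: 420×0.04 = 16.8, 420×0.13 = 54.6, 420×0.21 = 88.2, 420×0.22 = 92.4, 420×0.18 = 75.6, 420×0.11 = 46.2, 420×0.06 = 25.2, 420×0.03 = 12.6, 420×0.02 = 8.4.
χ² = (33−16.8)²/16.8 + (57−54.6)²/54.6 + (94−88.2)²/88.2 + (62−92.4)²/92.4 + (76−75.6)²/75.6 + (32−46.2)²/46.2 + (30−25.2)²/25.2 + (21−12.6)²/12.6 + (15−8.4)²/8.4
   = 15.6214 + 0.1055 + 0.3814 + 10.0017 + 0.0021 + 4.3645 + 0.9143 + 5.6000 + 5.1857
Sum = 42.177

42.177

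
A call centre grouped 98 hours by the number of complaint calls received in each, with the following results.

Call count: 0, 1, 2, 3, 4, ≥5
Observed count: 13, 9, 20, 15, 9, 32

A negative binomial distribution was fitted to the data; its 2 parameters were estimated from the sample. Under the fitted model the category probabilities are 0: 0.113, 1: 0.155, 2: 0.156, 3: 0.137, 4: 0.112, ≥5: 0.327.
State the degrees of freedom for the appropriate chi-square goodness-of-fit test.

3

There are k = 6 categories and 2 parameters estimated from the data, so df = 6 − 1 − 2 = 3.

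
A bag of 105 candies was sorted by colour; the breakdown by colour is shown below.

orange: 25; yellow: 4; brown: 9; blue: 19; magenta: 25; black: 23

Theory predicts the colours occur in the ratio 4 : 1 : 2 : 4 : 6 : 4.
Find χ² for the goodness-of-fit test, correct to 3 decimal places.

2.883

Ratio total = 21. Expected counts: 105×4/21 = 20, 105×1/21 = 5, 105×2/21 = 10, 105×4/21 = 20, 105×6/21 = 30, 105×4/21 = 20.
orange: (25 − 20)²/20 = 25/20 = 1.2500
yellow: (4 − 5)²/5 = 1/5 = 0.2000
brown: (9 − 10)²/10 = 1/10 = 0.1000
blue: (19 − 20)²/20 = 1/20 = 0.0500
magenta: (25 − 30)²/30 = 25/30 = 0.8333
black: (23 − 20)²/20 = 9/20 = 0.4500
Sum = 2.883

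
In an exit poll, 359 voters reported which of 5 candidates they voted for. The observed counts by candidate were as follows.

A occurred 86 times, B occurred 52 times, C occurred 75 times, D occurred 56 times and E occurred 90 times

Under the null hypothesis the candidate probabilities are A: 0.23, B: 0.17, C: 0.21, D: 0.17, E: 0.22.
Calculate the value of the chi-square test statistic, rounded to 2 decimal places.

Expected counts E_i = n·p_i: 359×0.23 = 82.57, 359×0.17 = 61.03, 359×0.21 = 75.39, 359×0.17 = 61.03, 359×0.22 = 78.98.
cat         O        E   (O−E)²/E
A          86    82.57      0.142
B          52    61.03      1.336
C          75    75.39      0.002
D          56    61.03      0.415
E          90    78.98      1.538
Sum = 3.43

3.43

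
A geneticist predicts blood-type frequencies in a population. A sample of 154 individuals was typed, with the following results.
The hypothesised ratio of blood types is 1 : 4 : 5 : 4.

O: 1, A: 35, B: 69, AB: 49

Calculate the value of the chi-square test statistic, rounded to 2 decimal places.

Ratio total = 14. Expected counts: 154×1/14 = 11, 154×4/14 = 44, 154×5/14 = 55, 154×4/14 = 44.
O: (1 − 11)²/11 = 100/11 = 9.091
A: (35 − 44)²/44 = 81/44 = 1.841
B: (69 − 55)²/55 = 196/55 = 3.564
AB: (49 − 44)²/44 = 25/44 = 0.568
Sum = 15.06

15.06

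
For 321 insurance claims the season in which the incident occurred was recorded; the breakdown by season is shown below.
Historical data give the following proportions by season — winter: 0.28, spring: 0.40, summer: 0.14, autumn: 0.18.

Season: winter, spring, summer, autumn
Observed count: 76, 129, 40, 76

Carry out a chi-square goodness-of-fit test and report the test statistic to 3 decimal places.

8.435

Expected counts E_i = n·p_i: 321×0.28 = 89.88, 321×0.40 = 128.4, 321×0.14 = 44.94, 321×0.18 = 57.78.
χ² = (76−89.88)²/89.88 + (129−128.4)²/128.4 + (40−44.94)²/44.94 + (76−57.78)²/57.78
   = 2.1435 + 0.0028 + 0.5430 + 5.7454
Sum = 8.435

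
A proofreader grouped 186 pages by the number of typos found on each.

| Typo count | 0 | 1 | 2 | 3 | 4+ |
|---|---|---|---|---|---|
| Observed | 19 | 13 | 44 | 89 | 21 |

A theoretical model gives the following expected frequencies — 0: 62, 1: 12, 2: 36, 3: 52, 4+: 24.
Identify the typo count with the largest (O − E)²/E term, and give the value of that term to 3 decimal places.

0, 29.823

cat         O        E   (O−E)²/E
0          19       62    29.8226
1          13       12     0.0833
2          44       36     1.7778
3          89       52    26.3269
4+         21       24     0.3750
The largest term is for 0: 29.823.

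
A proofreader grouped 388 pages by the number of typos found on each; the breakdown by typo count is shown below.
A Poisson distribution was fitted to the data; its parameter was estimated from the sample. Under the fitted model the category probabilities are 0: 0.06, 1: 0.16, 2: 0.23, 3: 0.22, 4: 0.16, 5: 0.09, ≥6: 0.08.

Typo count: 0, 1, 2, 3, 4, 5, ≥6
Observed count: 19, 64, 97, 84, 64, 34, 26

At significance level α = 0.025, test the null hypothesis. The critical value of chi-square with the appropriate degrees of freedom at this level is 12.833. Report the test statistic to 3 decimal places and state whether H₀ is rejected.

2.445; do not reject

Expected counts E_i = n·p_i: 388×0.06 = 23.28, 388×0.16 = 62.08, 388×0.23 = 89.24, 388×0.22 = 85.36, 388×0.16 = 62.08, 388×0.09 = 34.92, 388×0.08 = 31.04.
0: (19 − 23.28)²/23.28 = 18.3184/23.28 = 0.7869
1: (64 − 62.08)²/62.08 = 3.6864/62.08 = 0.0594
2: (97 − 89.24)²/89.24 = 60.2176/89.24 = 0.6748
3: (84 − 85.36)²/85.36 = 1.8496/85.36 = 0.0217
4: (64 − 62.08)²/62.08 = 3.6864/62.08 = 0.0594
5: (34 − 34.92)²/34.92 = 0.8464/34.92 = 0.0242
≥6: (26 − 31.04)²/31.04 = 25.4016/31.04 = 0.8184
Sum = 2.445
df = 5. Since 2.445 < 12.833, we do not reject H₀.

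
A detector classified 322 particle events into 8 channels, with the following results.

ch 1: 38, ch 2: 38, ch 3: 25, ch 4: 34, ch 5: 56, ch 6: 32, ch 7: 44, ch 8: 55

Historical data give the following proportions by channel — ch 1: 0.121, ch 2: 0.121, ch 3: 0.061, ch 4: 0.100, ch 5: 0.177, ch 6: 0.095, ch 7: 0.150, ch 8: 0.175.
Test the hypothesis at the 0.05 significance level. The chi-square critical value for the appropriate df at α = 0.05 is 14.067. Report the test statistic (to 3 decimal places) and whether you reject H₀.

Expected counts E_i = n·p_i: 322×0.121 = 38.962, 322×0.121 = 38.962, 322×0.061 = 19.642, 322×0.100 = 32.2, 322×0.177 = 56.994, 322×0.095 = 30.59, 322×0.150 = 48.3, 322×0.175 = 56.35.
ch 1: (38 − 38.962)²/38.962 = 0.925444/38.962 = 0.0238
ch 2: (38 − 38.962)²/38.962 = 0.925444/38.962 = 0.0238
ch 3: (25 − 19.642)²/19.642 = 28.708164/19.642 = 1.4616
ch 4: (34 − 32.2)²/32.2 = 3.24/32.2 = 0.1006
ch 5: (56 − 56.994)²/56.994 = 0.988036/56.994 = 0.0173
ch 6: (32 − 30.59)²/30.59 = 1.9881/30.59 = 0.0650
ch 7: (44 − 48.3)²/48.3 = 18.49/48.3 = 0.3828
ch 8: (55 − 56.35)²/56.35 = 1.8225/56.35 = 0.0323
Sum = 2.107
df = 7. Since 2.107 < 14.067, we do not reject H₀.

2.107; do not reject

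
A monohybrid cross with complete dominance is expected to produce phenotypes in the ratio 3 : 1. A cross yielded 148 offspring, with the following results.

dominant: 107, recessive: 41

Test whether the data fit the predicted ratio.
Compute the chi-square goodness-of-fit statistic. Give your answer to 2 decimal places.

Ratio total = 4. Expected counts: 148×3/4 = 111, 148×1/4 = 37.
dominant: (107 − 111)²/111 = 16/111 = 0.144
recessive: (41 − 37)²/37 = 16/37 = 0.432
Sum = 0.58

0.58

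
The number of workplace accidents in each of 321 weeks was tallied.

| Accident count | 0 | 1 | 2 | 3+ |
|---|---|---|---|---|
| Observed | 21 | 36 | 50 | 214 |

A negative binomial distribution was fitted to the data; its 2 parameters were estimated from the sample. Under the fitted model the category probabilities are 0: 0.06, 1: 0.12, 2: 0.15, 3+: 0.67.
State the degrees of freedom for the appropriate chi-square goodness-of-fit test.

1

There are k = 4 categories and 2 parameters estimated from the data, so df = 4 − 1 − 2 = 1.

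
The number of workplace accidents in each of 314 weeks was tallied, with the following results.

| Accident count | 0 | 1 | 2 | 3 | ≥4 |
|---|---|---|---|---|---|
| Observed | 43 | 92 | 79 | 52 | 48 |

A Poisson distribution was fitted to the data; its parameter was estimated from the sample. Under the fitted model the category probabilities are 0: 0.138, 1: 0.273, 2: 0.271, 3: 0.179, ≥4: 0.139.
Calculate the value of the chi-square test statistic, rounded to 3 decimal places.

1.648

Expected counts E_i = n·p_i: 314×0.138 = 43.332, 314×0.273 = 85.722, 314×0.271 = 85.094, 314×0.179 = 56.206, 314×0.139 = 43.646.
cat         O        E   (O−E)²/E
0          43   43.332     0.0025
1          92   85.722     0.4598
2          79   85.094     0.4364
3          52   56.206     0.3147
≥4         48   43.646     0.4343
Sum = 1.648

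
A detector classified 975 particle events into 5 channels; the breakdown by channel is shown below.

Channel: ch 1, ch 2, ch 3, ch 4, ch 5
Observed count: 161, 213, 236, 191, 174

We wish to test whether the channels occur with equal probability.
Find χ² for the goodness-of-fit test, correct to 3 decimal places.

18.554

Under H₀ each category has probability 1/5, so each expected count is 975/5 = 195.
ch 1: (161 − 195)²/195 = 1156/195 = 5.9282
ch 2: (213 − 195)²/195 = 324/195 = 1.6615
ch 3: (236 − 195)²/195 = 1681/195 = 8.6205
ch 4: (191 − 195)²/195 = 16/195 = 0.0821
ch 5: (174 − 195)²/195 = 441/195 = 2.2615
Sum = 18.554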